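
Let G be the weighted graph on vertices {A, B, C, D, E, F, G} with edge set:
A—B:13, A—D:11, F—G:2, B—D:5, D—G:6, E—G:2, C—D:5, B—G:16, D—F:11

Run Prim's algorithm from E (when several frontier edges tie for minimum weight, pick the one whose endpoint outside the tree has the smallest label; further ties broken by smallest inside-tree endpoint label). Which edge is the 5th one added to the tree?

Prim, starting at E.
Step 1: cheapest edge leaving the tree is E—G (2); add G.
Step 2: cheapest edge leaving the tree is F—G (2); add F.
Step 3: cheapest edge leaving the tree is D—G (6); add D.
Step 4: cheapest edge leaving the tree is B—D (5); add B.
Step 5: cheapest edge leaving the tree is C—D (5); add C.
Step 6: cheapest edge leaving the tree is A—D (11); add A.
The 5th edge added is C—D.

C-D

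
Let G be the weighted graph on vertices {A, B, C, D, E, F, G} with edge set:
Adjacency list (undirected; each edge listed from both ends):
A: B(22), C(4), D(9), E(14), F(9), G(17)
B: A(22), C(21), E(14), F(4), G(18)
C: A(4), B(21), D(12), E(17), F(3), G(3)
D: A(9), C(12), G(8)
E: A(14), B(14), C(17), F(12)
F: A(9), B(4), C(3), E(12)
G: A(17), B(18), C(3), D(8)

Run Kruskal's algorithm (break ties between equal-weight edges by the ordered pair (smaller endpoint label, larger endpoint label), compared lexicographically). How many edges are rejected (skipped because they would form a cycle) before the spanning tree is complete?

Kruskal's algorithm — process edges by increasing weight (ties by edge label):
C-F (3): add. Components now {A} {B} {C,F} {D} {E} {G}
C-G (3): add. Components now {A} {B} {C,F,G} {D} {E}
A-C (4): add. Components now {A,C,F,G} {B} {D} {E}
B-F (4): add. Components now {A,B,C,F,G} {D} {E}
D-G (8): add. Components now {A,B,C,D,F,G} {E}
A-D (9): skip — A and D already connected.
A-F (9): skip — A and F already connected.
C-D (12): skip — C and D already connected.
E-F (12): add. Components now {A,B,C,D,E,F,G}
Edges rejected before the tree was complete: 3.

3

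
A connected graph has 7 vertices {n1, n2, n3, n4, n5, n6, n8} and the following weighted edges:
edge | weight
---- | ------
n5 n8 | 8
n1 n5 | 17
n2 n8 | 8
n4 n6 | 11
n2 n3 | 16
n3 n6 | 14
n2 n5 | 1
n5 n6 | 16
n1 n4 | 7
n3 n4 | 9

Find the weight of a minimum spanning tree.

Sort edges by weight, then run Kruskal:
n2 n5 (1): add. Components now {n2,n5} {n4} {n8} {n3} {n6} {n1}
n1 n4 (7): add. Components now {n2,n5} {n1,n4} {n8} {n3} {n6}
n2 n8 (8): add. Components now {n2,n5,n8} {n1,n4} {n3} {n6}
n5 n8 (8): skip — n5 and n8 already connected.
n3 n4 (9): add. Components now {n2,n5,n8} {n1,n3,n4} {n6}
n4 n6 (11): add. Components now {n2,n5,n8} {n1,n3,n4,n6}
n3 n6 (14): skip — n3 and n6 already connected.
n2 n3 (16): add. Components now {n1,n2,n3,n4,n5,n6,n8}
MST edges: n2 n5, n1 n4, n2 n8, n3 n4, n4 n6, n2 n3; total weight 1+7+8+9+11+16 = 52.

52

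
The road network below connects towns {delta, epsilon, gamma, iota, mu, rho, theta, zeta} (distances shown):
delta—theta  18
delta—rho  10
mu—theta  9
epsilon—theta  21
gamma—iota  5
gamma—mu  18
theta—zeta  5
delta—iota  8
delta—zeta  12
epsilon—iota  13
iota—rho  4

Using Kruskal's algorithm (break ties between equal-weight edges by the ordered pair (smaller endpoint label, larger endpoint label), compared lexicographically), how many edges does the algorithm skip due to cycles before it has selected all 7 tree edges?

1

Kruskal's algorithm — process edges by increasing weight (ties by edge label):
iota—rho (4): add — endpoints in different components.
gamma—iota (5): add — endpoints in different components.
theta—zeta (5): add — endpoints in different components.
delta—iota (8): add — endpoints in different components.
mu—theta (9): add — endpoints in different components.
delta—rho (10): skip — rho and delta already connected.
delta—zeta (12): add — endpoints in different components.
epsilon—iota (13): add — endpoints in different components.
Edges rejected before the tree was complete: 1.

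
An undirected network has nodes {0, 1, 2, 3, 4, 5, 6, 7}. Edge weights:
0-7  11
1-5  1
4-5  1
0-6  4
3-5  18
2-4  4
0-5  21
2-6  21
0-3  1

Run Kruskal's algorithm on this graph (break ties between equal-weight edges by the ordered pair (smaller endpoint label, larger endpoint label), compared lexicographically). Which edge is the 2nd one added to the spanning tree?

Kruskal: consider edges lightest-first.
0-3 (1): add — endpoints in different components.
1-5 (1): add — endpoints in different components.
4-5 (1): add — endpoints in different components.
0-6 (4): add — endpoints in different components.
2-4 (4): add — endpoints in different components.
0-7 (11): add — endpoints in different components.
3-5 (18): add — endpoints in different components.
The 2nd edge added is 1-5.

1-5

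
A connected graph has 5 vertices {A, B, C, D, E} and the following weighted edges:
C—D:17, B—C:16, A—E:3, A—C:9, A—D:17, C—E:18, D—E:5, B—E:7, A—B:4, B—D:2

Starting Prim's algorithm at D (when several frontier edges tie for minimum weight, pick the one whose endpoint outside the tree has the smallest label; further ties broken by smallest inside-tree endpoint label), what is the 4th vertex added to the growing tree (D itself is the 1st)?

Prim, starting at D.
Step 1: frontier [B—D 2, D—E 5, A—D 17, C—D 17] → take B—D (2); add B.
Step 2: frontier [A—B 4, B—E 7, B—C 16, D—E 5, A—D 17, C—D 17] → take A—B (4); add A.
Step 3: frontier [A—E 3, A—C 9, B—E 7, B—C 16, D—E 5, C—D 17] → take A—E (3); add E.
Step 4: frontier [A—C 9, B—C 16, C—D 17, C—E 18] → take A—C (9); add C.
Vertex order: D, B, A, E, C. The 4th vertex is E.

E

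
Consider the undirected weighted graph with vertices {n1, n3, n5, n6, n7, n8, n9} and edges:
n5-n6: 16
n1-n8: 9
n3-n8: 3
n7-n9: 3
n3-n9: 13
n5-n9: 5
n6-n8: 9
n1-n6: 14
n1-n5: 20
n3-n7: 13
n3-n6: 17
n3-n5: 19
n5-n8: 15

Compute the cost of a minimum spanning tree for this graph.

Grow the tree from n3 using Prim:
Step 1: frontier [n3-n8 3, n3-n7 13, n3-n9 13, n3-n6 17, n3-n5 19] → take n3-n8 (3); add n8.
Step 2: frontier [n3-n7 13, n3-n9 13, n3-n6 17, n3-n5 19, n1-n8 9, n6-n8 9, n5-n8 15] → take n1-n8 (9); add n1.
Step 3: frontier [n1-n6 14, n1-n5 20, n3-n7 13, n3-n9 13, n3-n6 17, n3-n5 19, n6-n8 9, n5-n8 15] → take n6-n8 (9); add n6.
Step 4: frontier [n1-n5 20, n3-n7 13, n3-n9 13, n3-n5 19, n5-n6 16, n5-n8 15] → take n3-n7 (13); add n7.
Step 5: frontier [n1-n5 20, n3-n9 13, n3-n5 19, n5-n6 16, n7-n9 3, n5-n8 15] → take n7-n9 (3); add n9.
Step 6: frontier [n1-n5 20, n3-n5 19, n5-n6 16, n5-n8 15, n5-n9 5] → take n5-n9 (5); add n5.
MST edges: n3-n8, n1-n8, n6-n8, n3-n7, n7-n9, n5-n9; total weight 3+9+9+13+3+5 = 42.

42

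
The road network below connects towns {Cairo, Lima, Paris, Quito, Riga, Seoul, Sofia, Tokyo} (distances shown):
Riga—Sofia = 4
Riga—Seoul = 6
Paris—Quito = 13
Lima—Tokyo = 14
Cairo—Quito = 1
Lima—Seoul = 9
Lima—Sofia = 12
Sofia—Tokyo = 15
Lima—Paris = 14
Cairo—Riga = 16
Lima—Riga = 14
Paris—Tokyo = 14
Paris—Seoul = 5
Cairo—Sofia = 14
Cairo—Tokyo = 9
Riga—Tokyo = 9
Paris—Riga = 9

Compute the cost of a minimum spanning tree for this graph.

Kruskal: consider edges lightest-first.
Cairo—Quito (1): add — endpoints in different components.
Riga—Sofia (4): add — endpoints in different components.
Paris—Seoul (5): add — endpoints in different components.
Riga—Seoul (6): add — endpoints in different components.
Cairo—Tokyo (9): add — endpoints in different components.
Lima—Seoul (9): add — endpoints in different components.
Paris—Riga (9): skip — Paris and Riga already connected.
Riga—Tokyo (9): add — endpoints in different components.
MST edges: Cairo—Quito, Riga—Sofia, Paris—Seoul, Riga—Seoul, Cairo—Tokyo, Lima—Seoul, Riga—Tokyo; total weight 1+4+5+6+9+9+9 = 43.

43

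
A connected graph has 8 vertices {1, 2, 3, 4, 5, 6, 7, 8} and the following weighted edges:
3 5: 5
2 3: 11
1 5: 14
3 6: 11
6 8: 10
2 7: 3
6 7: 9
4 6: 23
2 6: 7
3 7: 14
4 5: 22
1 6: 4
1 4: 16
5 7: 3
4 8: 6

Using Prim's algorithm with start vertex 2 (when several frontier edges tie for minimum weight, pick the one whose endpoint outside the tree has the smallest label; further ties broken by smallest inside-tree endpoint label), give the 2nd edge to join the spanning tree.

5-7

Grow the tree from 2 using Prim:
Step 1: cheapest edge leaving the tree is 2 7 (3); add 7.
Step 2: cheapest edge leaving the tree is 5 7 (3); add 5.
Step 3: cheapest edge leaving the tree is 3 5 (5); add 3.
Step 4: cheapest edge leaving the tree is 2 6 (7); add 6.
Step 5: cheapest edge leaving the tree is 1 6 (4); add 1.
Step 6: cheapest edge leaving the tree is 6 8 (10); add 8.
Step 7: cheapest edge leaving the tree is 4 8 (6); add 4.
The 2nd edge added is 5 7.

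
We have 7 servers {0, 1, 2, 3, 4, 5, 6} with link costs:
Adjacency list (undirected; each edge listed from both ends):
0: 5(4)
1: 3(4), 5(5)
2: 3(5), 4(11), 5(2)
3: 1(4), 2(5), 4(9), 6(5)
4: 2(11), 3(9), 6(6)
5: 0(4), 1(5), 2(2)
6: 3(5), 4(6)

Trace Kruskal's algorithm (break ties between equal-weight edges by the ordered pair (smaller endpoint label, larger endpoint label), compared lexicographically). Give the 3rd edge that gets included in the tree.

Sort edges by weight, then run Kruskal:
2-5 (2): add — endpoints in different components.
0-5 (4): add — endpoints in different components.
1-3 (4): add — endpoints in different components.
1-5 (5): add — endpoints in different components.
2-3 (5): skip — 2 and 3 already connected.
3-6 (5): add — endpoints in different components.
4-6 (6): add — endpoints in different components.
The 3rd edge added is 1-3.

1-3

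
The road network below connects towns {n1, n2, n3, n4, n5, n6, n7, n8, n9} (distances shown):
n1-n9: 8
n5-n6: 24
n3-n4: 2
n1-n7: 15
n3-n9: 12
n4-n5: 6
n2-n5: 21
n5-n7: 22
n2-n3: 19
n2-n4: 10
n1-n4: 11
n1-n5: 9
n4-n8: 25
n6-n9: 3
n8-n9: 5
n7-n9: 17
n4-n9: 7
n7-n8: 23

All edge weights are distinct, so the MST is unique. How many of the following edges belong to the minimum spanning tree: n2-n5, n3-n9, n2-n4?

Sort edges by weight, then run Kruskal:
n3-n4 (2): add — endpoints in different components.
n6-n9 (3): add — endpoints in different components.
n8-n9 (5): add — endpoints in different components.
n4-n5 (6): add — endpoints in different components.
n4-n9 (7): add — endpoints in different components.
n1-n9 (8): add — endpoints in different components.
n1-n5 (9): skip — n5 and n1 already connected.
n2-n4 (10): add — endpoints in different components.
n1-n4 (11): skip — n4 and n1 already connected.
n3-n9 (12): skip — n3 and n9 already connected.
n1-n7 (15): add — endpoints in different components.
MST edge set: {n3-n4, n6-n9, n8-n9, n4-n5, n4-n9, n1-n9, n2-n4, n1-n7}.
Of the listed edges, {n2-n4} are in the MST → 1.

1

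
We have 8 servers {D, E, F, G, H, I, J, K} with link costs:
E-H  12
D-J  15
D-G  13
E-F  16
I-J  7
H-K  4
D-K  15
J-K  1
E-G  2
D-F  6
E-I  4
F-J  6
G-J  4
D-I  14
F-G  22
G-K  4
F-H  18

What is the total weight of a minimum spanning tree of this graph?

Kruskal's algorithm — process edges by increasing weight (ties by edge label):
J-K (1): add — endpoints in different components.
E-G (2): add — endpoints in different components.
E-I (4): add — endpoints in different components.
G-J (4): add — endpoints in different components.
G-K (4): skip — G and K already connected.
H-K (4): add — endpoints in different components.
D-F (6): add — endpoints in different components.
F-J (6): add — endpoints in different components.
MST edges: J-K, E-G, E-I, G-J, H-K, D-F, F-J; total weight 1+2+4+4+4+6+6 = 27.

27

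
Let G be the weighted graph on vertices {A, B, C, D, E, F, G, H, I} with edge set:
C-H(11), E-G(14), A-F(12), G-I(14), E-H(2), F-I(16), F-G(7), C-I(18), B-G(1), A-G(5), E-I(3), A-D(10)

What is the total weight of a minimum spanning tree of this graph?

Kruskal's algorithm — process edges by increasing weight (ties by edge label):
B-G (1): add — endpoints in different components.
E-H (2): add — endpoints in different components.
E-I (3): add — endpoints in different components.
A-G (5): add — endpoints in different components.
F-G (7): add — endpoints in different components.
A-D (10): add — endpoints in different components.
C-H (11): add — endpoints in different components.
A-F (12): skip — A and F already connected.
E-G (14): add — endpoints in different components.
MST edges: B-G, E-H, E-I, A-G, F-G, A-D, C-H, E-G; total weight 1+2+3+5+7+10+11+14 = 53.

53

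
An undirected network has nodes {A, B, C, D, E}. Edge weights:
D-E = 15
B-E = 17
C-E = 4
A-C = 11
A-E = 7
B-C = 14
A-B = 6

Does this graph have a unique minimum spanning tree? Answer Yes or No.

Kruskal: consider edges lightest-first.
C-E (4): add — endpoints in different components.
A-B (6): add — endpoints in different components.
A-E (7): add — endpoints in different components.
A-C (11): skip — A and C already connected.
B-C (14): skip — B and C already connected.
D-E (15): add — endpoints in different components.
Every non-tree edge has weight strictly greater than the heaviest edge on the tree path between its endpoints, so the MST is unique.

Yes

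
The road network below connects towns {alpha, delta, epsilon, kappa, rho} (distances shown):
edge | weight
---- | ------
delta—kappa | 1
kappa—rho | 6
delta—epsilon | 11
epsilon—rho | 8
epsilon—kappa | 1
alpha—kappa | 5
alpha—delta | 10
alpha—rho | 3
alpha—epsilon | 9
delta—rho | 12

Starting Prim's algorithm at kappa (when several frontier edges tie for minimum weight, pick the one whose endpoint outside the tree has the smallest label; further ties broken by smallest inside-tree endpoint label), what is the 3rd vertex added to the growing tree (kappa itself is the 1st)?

Prim's algorithm from kappa:
Step 1: cheapest edge leaving the tree is delta—kappa (1); add delta.
Step 2: cheapest edge leaving the tree is epsilon—kappa (1); add epsilon.
Step 3: cheapest edge leaving the tree is alpha—kappa (5); add alpha.
Step 4: cheapest edge leaving the tree is alpha—rho (3); add rho.
Vertex order: kappa, delta, epsilon, alpha, rho. The 3rd vertex is epsilon.

epsilon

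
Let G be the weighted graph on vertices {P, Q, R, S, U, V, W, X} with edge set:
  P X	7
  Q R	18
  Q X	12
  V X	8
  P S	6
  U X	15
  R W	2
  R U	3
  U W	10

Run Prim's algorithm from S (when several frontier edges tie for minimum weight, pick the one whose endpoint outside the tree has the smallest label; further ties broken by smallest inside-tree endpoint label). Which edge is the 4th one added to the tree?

Prim's algorithm from S:
Step 1: frontier [P S 6] → take P S (6); add P.
Step 2: frontier [P X 7] → take P X (7); add X.
Step 3: frontier [V X 8, Q X 12, U X 15] → take V X (8); add V.
Step 4: frontier [Q X 12, U X 15] → take Q X (12); add Q.
Step 5: frontier [Q R 18, U X 15] → take U X (15); add U.
Step 6: frontier [Q R 18, R U 3, U W 10] → take R U (3); add R.
Step 7: frontier [R W 2, U W 10] → take R W (2); add W.
The 4th edge added is Q X.

Q-X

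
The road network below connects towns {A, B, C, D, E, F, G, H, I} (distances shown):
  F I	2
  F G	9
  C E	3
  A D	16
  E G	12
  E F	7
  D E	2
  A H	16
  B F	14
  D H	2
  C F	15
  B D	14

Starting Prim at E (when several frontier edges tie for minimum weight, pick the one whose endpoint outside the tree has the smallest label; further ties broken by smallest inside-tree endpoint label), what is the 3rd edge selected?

Prim, starting at E.
Step 1: frontier [D E 2, C E 3, E F 7, E G 12] → take D E (2); add D.
Step 2: frontier [D H 2, B D 14, A D 16, C E 3, E F 7, E G 12] → take D H (2); add H.
Step 3: frontier [B D 14, A D 16, C E 3, E F 7, E G 12, A H 16] → take C E (3); add C.
Step 4: frontier [C F 15, B D 14, A D 16, E F 7, E G 12, A H 16] → take E F (7); add F.
Step 5: frontier [B D 14, A D 16, E G 12, F I 2, F G 9, B F 14, A H 16] → take F I (2); add I.
Step 6: frontier [B D 14, A D 16, E G 12, F G 9, B F 14, A H 16] → take F G (9); add G.
Step 7: frontier [B D 14, A D 16, B F 14, A H 16] → take B D (14); add B.
Step 8: frontier [A D 16, A H 16] → take A D (16); add A.
The 3rd edge added is C E.

C-E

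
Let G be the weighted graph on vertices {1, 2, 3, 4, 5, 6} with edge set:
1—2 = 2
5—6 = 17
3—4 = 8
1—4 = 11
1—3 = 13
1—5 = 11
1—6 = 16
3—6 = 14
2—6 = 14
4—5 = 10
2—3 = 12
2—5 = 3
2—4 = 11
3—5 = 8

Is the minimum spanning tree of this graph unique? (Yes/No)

No

Kruskal: consider edges lightest-first.
1—2 (2): add — endpoints in different components.
2—5 (3): add — endpoints in different components.
3—4 (8): add — endpoints in different components.
3—5 (8): add — endpoints in different components.
4—5 (10): skip — 4 and 5 already connected.
1—4 (11): skip — 1 and 4 already connected.
1—5 (11): skip — 1 and 5 already connected.
2—4 (11): skip — 2 and 4 already connected.
2—3 (12): skip — 2 and 3 already connected.
1—3 (13): skip — 1 and 3 already connected.
2—6 (14): add — endpoints in different components.
Non-tree edge 3—6 has weight 14, equal to the heaviest edge on its tree cycle — swapping gives another MST of the same weight. Not unique.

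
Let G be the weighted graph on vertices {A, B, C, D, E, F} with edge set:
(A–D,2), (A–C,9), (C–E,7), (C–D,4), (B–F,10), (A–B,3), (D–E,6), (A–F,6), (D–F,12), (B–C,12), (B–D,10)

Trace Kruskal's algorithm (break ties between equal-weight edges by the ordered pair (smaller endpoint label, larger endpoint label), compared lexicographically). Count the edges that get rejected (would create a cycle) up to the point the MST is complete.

0

Kruskal: consider edges lightest-first.
A–D (2): add — endpoints in different components.
A–B (3): add — endpoints in different components.
C–D (4): add — endpoints in different components.
A–F (6): add — endpoints in different components.
D–E (6): add — endpoints in different components.
Edges rejected before the tree was complete: 0.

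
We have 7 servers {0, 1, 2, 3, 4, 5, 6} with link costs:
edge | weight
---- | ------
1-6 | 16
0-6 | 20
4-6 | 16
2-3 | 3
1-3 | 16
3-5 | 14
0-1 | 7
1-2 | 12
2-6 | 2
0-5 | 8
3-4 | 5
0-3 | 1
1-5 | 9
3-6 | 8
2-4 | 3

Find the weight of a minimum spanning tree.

Prim's algorithm from 5:
Step 1: cheapest edge leaving the tree is 0-5 (8); add 0.
Step 2: cheapest edge leaving the tree is 0-3 (1); add 3.
Step 3: cheapest edge leaving the tree is 2-3 (3); add 2.
Step 4: cheapest edge leaving the tree is 2-6 (2); add 6.
Step 5: cheapest edge leaving the tree is 2-4 (3); add 4.
Step 6: cheapest edge leaving the tree is 0-1 (7); add 1.
MST edges: 0-5, 0-3, 2-3, 2-6, 2-4, 0-1; total weight 8+1+3+2+3+7 = 24.

24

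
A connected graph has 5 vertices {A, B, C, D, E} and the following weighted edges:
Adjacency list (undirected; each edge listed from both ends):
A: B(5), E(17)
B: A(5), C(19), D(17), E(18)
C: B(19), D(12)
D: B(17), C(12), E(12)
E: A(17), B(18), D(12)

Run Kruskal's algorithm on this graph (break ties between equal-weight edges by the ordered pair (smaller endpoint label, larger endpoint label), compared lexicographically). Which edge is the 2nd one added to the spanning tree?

C-D

Kruskal's algorithm — process edges by increasing weight (ties by edge label):
A B (5): add. Components now {A,B} {C} {D} {E}
C D (12): add. Components now {A,B} {C,D} {E}
D E (12): add. Components now {A,B} {C,D,E}
A E (17): add. Components now {A,B,C,D,E}
The 2nd edge added is C D.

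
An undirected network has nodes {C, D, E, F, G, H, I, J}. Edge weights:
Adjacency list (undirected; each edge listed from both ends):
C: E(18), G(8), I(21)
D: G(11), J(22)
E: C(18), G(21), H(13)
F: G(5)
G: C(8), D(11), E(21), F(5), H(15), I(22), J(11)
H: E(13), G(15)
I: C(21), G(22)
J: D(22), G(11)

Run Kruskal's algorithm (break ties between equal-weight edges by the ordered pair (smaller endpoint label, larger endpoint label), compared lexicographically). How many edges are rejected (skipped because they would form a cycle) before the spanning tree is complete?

Kruskal: consider edges lightest-first.
F–G (5): add — endpoints in different components.
C–G (8): add — endpoints in different components.
D–G (11): add — endpoints in different components.
G–J (11): add — endpoints in different components.
E–H (13): add — endpoints in different components.
G–H (15): add — endpoints in different components.
C–E (18): skip — C and E already connected.
C–I (21): add — endpoints in different components.
Edges rejected before the tree was complete: 1.

1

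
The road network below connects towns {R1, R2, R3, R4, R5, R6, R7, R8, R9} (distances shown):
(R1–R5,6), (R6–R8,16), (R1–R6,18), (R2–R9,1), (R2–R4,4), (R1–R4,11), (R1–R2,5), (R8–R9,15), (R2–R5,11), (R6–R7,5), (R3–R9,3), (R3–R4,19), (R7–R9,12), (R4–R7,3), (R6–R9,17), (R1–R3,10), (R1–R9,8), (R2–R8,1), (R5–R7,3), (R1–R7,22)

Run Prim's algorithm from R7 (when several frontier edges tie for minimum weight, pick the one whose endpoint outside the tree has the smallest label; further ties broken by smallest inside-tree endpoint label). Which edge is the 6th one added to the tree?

Prim's algorithm from R7:
Step 1: cheapest edge leaving the tree is R4–R7 (3); add R4.
Step 2: cheapest edge leaving the tree is R5–R7 (3); add R5.
Step 3: cheapest edge leaving the tree is R2–R4 (4); add R2.
Step 4: cheapest edge leaving the tree is R2–R8 (1); add R8.
Step 5: cheapest edge leaving the tree is R2–R9 (1); add R9.
Step 6: cheapest edge leaving the tree is R3–R9 (3); add R3.
Step 7: cheapest edge leaving the tree is R1–R2 (5); add R1.
Step 8: cheapest edge leaving the tree is R6–R7 (5); add R6.
The 6th edge added is R3–R9.

R3-R9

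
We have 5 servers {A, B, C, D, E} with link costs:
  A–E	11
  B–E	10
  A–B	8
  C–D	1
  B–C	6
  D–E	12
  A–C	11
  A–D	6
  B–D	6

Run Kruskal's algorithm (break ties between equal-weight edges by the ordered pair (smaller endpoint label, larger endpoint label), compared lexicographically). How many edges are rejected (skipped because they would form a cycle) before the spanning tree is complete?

Sort edges by weight, then run Kruskal:
C–D (1): add — endpoints in different components.
A–D (6): add — endpoints in different components.
B–C (6): add — endpoints in different components.
B–D (6): skip — B and D already connected.
A–B (8): skip — A and B already connected.
B–E (10): add — endpoints in different components.
Edges rejected before the tree was complete: 2.

2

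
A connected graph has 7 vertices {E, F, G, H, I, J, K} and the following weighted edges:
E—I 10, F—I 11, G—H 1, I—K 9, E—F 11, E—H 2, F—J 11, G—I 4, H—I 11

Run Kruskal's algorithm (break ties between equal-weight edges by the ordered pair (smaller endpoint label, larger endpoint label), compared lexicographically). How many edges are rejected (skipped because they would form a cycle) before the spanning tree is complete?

2

Kruskal: consider edges lightest-first.
G—H (1): add. Components now {E} {F} {G,H} {I} {J} {K}
E—H (2): add. Components now {E,G,H} {F} {I} {J} {K}
G—I (4): add. Components now {E,G,H,I} {F} {J} {K}
I—K (9): add. Components now {E,G,H,I,K} {F} {J}
E—I (10): skip — E and I already connected.
E—F (11): add. Components now {E,F,G,H,I,K} {J}
F—I (11): skip — F and I already connected.
F—J (11): add. Components now {E,F,G,H,I,J,K}
Edges rejected before the tree was complete: 2.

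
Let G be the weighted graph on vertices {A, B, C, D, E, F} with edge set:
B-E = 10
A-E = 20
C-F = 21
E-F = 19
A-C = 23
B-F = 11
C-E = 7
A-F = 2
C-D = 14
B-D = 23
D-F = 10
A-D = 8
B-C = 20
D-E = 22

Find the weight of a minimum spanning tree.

Grow the tree from F using Prim:
Step 1: cheapest edge leaving the tree is A-F (2); add A.
Step 2: cheapest edge leaving the tree is A-D (8); add D.
Step 3: cheapest edge leaving the tree is B-F (11); add B.
Step 4: cheapest edge leaving the tree is B-E (10); add E.
Step 5: cheapest edge leaving the tree is C-E (7); add C.
MST edges: A-F, A-D, B-F, B-E, C-E; total weight 2+8+11+10+7 = 38.

38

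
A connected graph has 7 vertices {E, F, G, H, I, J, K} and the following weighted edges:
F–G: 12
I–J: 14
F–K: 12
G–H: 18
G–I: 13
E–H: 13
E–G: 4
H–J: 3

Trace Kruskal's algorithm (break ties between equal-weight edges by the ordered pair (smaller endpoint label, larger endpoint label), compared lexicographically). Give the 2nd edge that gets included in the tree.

Kruskal: consider edges lightest-first.
H–J (3): add — endpoints in different components.
E–G (4): add — endpoints in different components.
F–G (12): add — endpoints in different components.
F–K (12): add — endpoints in different components.
E–H (13): add — endpoints in different components.
G–I (13): add — endpoints in different components.
The 2nd edge added is E–G.

E-G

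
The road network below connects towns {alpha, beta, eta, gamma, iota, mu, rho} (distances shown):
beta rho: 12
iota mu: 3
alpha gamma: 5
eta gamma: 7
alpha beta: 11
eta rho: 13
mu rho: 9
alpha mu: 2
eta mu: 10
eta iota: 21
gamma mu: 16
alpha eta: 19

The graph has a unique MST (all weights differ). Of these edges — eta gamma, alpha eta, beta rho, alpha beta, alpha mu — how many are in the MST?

Sort edges by weight, then run Kruskal:
alpha mu (2): add. Components now {alpha,mu} {iota} {rho} {gamma} {eta} {beta}
iota mu (3): add. Components now {alpha,iota,mu} {rho} {gamma} {eta} {beta}
alpha gamma (5): add. Components now {alpha,gamma,iota,mu} {rho} {eta} {beta}
eta gamma (7): add. Components now {alpha,eta,gamma,iota,mu} {rho} {beta}
mu rho (9): add. Components now {alpha,eta,gamma,iota,mu,rho} {beta}
eta mu (10): skip — eta and mu already connected.
alpha beta (11): add. Components now {alpha,beta,eta,gamma,iota,mu,rho}
MST edge set: {alpha mu, iota mu, alpha gamma, eta gamma, mu rho, alpha beta}.
Of the listed edges, {eta gamma, alpha beta, alpha mu} are in the MST → 3.

3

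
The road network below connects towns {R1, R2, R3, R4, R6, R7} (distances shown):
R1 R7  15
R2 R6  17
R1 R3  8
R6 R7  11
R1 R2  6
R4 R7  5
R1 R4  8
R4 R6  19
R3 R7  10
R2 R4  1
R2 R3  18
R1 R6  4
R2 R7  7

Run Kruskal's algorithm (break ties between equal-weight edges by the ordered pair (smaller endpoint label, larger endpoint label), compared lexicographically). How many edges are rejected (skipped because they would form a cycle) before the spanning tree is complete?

Kruskal's algorithm — process edges by increasing weight (ties by edge label):
R2 R4 (1): add — endpoints in different components.
R1 R6 (4): add — endpoints in different components.
R4 R7 (5): add — endpoints in different components.
R1 R2 (6): add — endpoints in different components.
R2 R7 (7): skip — R7 and R2 already connected.
R1 R3 (8): add — endpoints in different components.
Edges rejected before the tree was complete: 1.

1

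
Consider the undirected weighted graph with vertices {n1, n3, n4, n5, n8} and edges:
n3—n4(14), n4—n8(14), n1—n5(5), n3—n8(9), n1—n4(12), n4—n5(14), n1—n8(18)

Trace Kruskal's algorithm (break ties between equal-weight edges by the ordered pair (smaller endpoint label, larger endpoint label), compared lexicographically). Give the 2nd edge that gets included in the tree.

n3-n8

Kruskal's algorithm — process edges by increasing weight (ties by edge label):
n1—n5 (5): add — endpoints in different components.
n3—n8 (9): add — endpoints in different components.
n1—n4 (12): add — endpoints in different components.
n3—n4 (14): add — endpoints in different components.
The 2nd edge added is n3—n8.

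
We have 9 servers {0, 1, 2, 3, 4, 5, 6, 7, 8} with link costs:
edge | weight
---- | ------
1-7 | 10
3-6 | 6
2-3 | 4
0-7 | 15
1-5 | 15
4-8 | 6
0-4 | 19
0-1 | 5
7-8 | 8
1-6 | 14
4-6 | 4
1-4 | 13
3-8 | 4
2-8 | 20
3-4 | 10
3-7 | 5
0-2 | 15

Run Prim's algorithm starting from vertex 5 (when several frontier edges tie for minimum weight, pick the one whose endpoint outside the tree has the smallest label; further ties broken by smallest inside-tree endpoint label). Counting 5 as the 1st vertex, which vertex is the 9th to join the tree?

6

Prim's algorithm from 5:
Step 1: cheapest edge leaving the tree is 1-5 (15); add 1.
Step 2: cheapest edge leaving the tree is 0-1 (5); add 0.
Step 3: cheapest edge leaving the tree is 1-7 (10); add 7.
Step 4: cheapest edge leaving the tree is 3-7 (5); add 3.
Step 5: cheapest edge leaving the tree is 2-3 (4); add 2.
Step 6: cheapest edge leaving the tree is 3-8 (4); add 8.
Step 7: cheapest edge leaving the tree is 4-8 (6); add 4.
Step 8: cheapest edge leaving the tree is 4-6 (4); add 6.
Vertex order: 5, 1, 0, 7, 3, 2, 8, 4, 6. The 9th vertex is 6.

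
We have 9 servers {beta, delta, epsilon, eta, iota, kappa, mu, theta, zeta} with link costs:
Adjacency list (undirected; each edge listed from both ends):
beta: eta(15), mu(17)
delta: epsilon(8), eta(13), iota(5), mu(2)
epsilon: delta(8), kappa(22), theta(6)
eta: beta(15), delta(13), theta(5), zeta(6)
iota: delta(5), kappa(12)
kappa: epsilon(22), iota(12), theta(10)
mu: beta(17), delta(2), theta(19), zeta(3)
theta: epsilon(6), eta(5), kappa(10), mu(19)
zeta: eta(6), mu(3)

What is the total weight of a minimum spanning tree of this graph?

52

Prim, starting at mu.
Step 1: cheapest edge leaving the tree is delta–mu (2); add delta.
Step 2: cheapest edge leaving the tree is mu–zeta (3); add zeta.
Step 3: cheapest edge leaving the tree is delta–iota (5); add iota.
Step 4: cheapest edge leaving the tree is eta–zeta (6); add eta.
Step 5: cheapest edge leaving the tree is eta–theta (5); add theta.
Step 6: cheapest edge leaving the tree is epsilon–theta (6); add epsilon.
Step 7: cheapest edge leaving the tree is kappa–theta (10); add kappa.
Step 8: cheapest edge leaving the tree is beta–eta (15); add beta.
MST edges: delta–mu, mu–zeta, delta–iota, eta–zeta, eta–theta, epsilon–theta, kappa–theta, beta–eta; total weight 2+3+5+6+5+6+10+15 = 52.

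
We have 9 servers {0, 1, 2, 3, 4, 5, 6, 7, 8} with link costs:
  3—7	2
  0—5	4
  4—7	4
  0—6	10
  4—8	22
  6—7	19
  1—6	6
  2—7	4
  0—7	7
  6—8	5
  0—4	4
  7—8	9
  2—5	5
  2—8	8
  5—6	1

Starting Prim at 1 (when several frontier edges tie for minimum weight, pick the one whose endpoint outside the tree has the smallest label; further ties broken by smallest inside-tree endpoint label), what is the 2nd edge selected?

5-6

Prim's algorithm from 1:
Step 1: cheapest edge leaving the tree is 1—6 (6); add 6.
Step 2: cheapest edge leaving the tree is 5—6 (1); add 5.
Step 3: cheapest edge leaving the tree is 0—5 (4); add 0.
Step 4: cheapest edge leaving the tree is 0—4 (4); add 4.
Step 5: cheapest edge leaving the tree is 4—7 (4); add 7.
Step 6: cheapest edge leaving the tree is 3—7 (2); add 3.
Step 7: cheapest edge leaving the tree is 2—7 (4); add 2.
Step 8: cheapest edge leaving the tree is 6—8 (5); add 8.
The 2nd edge added is 5—6.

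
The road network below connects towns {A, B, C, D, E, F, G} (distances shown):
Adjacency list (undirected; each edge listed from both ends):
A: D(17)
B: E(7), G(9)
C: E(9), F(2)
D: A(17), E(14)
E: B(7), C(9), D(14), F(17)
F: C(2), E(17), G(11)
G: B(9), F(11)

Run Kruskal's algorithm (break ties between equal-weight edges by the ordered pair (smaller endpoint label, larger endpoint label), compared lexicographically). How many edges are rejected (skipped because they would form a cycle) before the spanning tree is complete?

Kruskal's algorithm — process edges by increasing weight (ties by edge label):
C—F (2): add — endpoints in different components.
B—E (7): add — endpoints in different components.
B—G (9): add — endpoints in different components.
C—E (9): add — endpoints in different components.
F—G (11): skip — F and G already connected.
D—E (14): add — endpoints in different components.
A—D (17): add — endpoints in different components.
Edges rejected before the tree was complete: 1.

1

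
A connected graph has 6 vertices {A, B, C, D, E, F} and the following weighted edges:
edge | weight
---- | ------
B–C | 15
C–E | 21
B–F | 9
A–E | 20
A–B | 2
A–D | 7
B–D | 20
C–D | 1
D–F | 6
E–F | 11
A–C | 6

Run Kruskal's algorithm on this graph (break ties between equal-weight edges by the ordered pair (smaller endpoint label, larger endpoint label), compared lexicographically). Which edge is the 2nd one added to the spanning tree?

A-B

Sort edges by weight, then run Kruskal:
C–D (1): add. Components now {A} {B} {C,D} {E} {F}
A–B (2): add. Components now {A,B} {C,D} {E} {F}
A–C (6): add. Components now {A,B,C,D} {E} {F}
D–F (6): add. Components now {A,B,C,D,F} {E}
A–D (7): skip — A and D already connected.
B–F (9): skip — B and F already connected.
E–F (11): add. Components now {A,B,C,D,E,F}
The 2nd edge added is A–B.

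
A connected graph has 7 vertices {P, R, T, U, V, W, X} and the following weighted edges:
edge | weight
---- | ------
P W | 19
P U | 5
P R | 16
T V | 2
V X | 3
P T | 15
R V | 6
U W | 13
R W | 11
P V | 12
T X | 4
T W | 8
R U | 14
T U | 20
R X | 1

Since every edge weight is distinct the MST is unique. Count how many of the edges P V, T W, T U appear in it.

2

Sort edges by weight, then run Kruskal:
R X (1): add — endpoints in different components.
T V (2): add — endpoints in different components.
V X (3): add — endpoints in different components.
T X (4): skip — T and X already connected.
P U (5): add — endpoints in different components.
R V (6): skip — R and V already connected.
T W (8): add — endpoints in different components.
R W (11): skip — R and W already connected.
P V (12): add — endpoints in different components.
MST edge set: {R X, T V, V X, P U, T W, P V}.
Of the listed edges, {P V, T W} are in the MST → 2.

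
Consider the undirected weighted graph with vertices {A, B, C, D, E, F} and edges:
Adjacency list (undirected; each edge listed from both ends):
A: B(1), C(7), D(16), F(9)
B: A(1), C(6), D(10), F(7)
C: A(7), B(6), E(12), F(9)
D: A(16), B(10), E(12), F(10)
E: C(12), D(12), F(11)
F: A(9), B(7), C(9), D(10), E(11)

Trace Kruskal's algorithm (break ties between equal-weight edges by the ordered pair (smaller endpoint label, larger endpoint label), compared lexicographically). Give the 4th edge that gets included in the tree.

Sort edges by weight, then run Kruskal:
A B (1): add — endpoints in different components.
B C (6): add — endpoints in different components.
A C (7): skip — A and C already connected.
B F (7): add — endpoints in different components.
A F (9): skip — A and F already connected.
C F (9): skip — C and F already connected.
B D (10): add — endpoints in different components.
D F (10): skip — D and F already connected.
E F (11): add — endpoints in different components.
The 4th edge added is B D.

B-D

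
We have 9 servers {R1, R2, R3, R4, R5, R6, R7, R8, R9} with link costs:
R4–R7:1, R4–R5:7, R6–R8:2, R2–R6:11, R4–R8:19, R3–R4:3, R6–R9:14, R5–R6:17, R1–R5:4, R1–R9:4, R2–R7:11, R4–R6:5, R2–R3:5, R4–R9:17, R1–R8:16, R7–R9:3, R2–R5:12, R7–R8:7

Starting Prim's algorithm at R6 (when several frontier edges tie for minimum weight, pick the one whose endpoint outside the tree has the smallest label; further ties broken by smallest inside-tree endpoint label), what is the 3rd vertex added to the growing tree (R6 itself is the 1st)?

R4

Prim's algorithm from R6:
Step 1: cheapest edge leaving the tree is R6–R8 (2); add R8.
Step 2: cheapest edge leaving the tree is R4–R6 (5); add R4.
Step 3: cheapest edge leaving the tree is R4–R7 (1); add R7.
Step 4: cheapest edge leaving the tree is R3–R4 (3); add R3.
Step 5: cheapest edge leaving the tree is R7–R9 (3); add R9.
Step 6: cheapest edge leaving the tree is R1–R9 (4); add R1.
Step 7: cheapest edge leaving the tree is R1–R5 (4); add R5.
Step 8: cheapest edge leaving the tree is R2–R3 (5); add R2.
Vertex order: R6, R8, R4, R7, R3, R9, R1, R5, R2. The 3rd vertex is R4.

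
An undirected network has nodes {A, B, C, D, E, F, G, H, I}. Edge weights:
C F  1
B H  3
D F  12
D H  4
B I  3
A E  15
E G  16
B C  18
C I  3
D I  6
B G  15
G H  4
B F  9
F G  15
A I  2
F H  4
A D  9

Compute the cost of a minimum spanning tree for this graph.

Kruskal: consider edges lightest-first.
C F (1): add — endpoints in different components.
A I (2): add — endpoints in different components.
B H (3): add — endpoints in different components.
B I (3): add — endpoints in different components.
C I (3): add — endpoints in different components.
D H (4): add — endpoints in different components.
F H (4): skip — F and H already connected.
G H (4): add — endpoints in different components.
D I (6): skip — D and I already connected.
A D (9): skip — A and D already connected.
B F (9): skip — B and F already connected.
D F (12): skip — D and F already connected.
A E (15): add — endpoints in different components.
MST edges: C F, A I, B H, B I, C I, D H, G H, A E; total weight 1+2+3+3+3+4+4+15 = 35.

35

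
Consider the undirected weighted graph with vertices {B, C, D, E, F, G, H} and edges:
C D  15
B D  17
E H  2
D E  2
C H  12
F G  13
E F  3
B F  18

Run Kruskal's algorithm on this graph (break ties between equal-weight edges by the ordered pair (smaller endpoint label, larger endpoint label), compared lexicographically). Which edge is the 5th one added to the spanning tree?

F-G

Sort edges by weight, then run Kruskal:
D E (2): add — endpoints in different components.
E H (2): add — endpoints in different components.
E F (3): add — endpoints in different components.
C H (12): add — endpoints in different components.
F G (13): add — endpoints in different components.
C D (15): skip — C and D already connected.
B D (17): add — endpoints in different components.
The 5th edge added is F G.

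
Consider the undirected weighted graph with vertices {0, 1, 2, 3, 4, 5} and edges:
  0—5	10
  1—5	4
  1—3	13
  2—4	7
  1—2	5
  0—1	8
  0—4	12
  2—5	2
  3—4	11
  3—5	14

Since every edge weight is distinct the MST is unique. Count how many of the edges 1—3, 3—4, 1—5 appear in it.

Sort edges by weight, then run Kruskal:
2—5 (2): add. Components now {0} {1} {2,5} {3} {4}
1—5 (4): add. Components now {0} {1,2,5} {3} {4}
1—2 (5): skip — 1 and 2 already connected.
2—4 (7): add. Components now {0} {1,2,4,5} {3}
0—1 (8): add. Components now {0,1,2,4,5} {3}
0—5 (10): skip — 0 and 5 already connected.
3—4 (11): add. Components now {0,1,2,3,4,5}
MST edge set: {2—5, 1—5, 2—4, 0—1, 3—4}.
Of the listed edges, {3—4, 1—5} are in the MST → 2.

2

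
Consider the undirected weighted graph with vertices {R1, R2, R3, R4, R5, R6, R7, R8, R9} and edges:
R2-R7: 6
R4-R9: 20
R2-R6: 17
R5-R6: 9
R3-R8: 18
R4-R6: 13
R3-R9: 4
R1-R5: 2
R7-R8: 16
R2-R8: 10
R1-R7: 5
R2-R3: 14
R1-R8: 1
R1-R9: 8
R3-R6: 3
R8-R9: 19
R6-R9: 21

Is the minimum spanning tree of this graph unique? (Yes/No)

Sort edges by weight, then run Kruskal:
R1-R8 (1): add — endpoints in different components.
R1-R5 (2): add — endpoints in different components.
R3-R6 (3): add — endpoints in different components.
R3-R9 (4): add — endpoints in different components.
R1-R7 (5): add — endpoints in different components.
R2-R7 (6): add — endpoints in different components.
R1-R9 (8): add — endpoints in different components.
R5-R6 (9): skip — R5 and R6 already connected.
R2-R8 (10): skip — R2 and R8 already connected.
R4-R6 (13): add — endpoints in different components.
Every non-tree edge has weight strictly greater than the heaviest edge on the tree path between its endpoints, so the MST is unique.

Yes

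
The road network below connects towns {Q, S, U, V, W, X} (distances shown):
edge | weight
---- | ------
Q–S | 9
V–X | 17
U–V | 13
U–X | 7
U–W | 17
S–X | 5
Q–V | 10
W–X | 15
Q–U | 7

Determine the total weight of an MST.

Kruskal's algorithm — process edges by increasing weight (ties by edge label):
S–X (5): add — endpoints in different components.
Q–U (7): add — endpoints in different components.
U–X (7): add — endpoints in different components.
Q–S (9): skip — S and Q already connected.
Q–V (10): add — endpoints in different components.
U–V (13): skip — U and V already connected.
W–X (15): add — endpoints in different components.
MST edges: S–X, Q–U, U–X, Q–V, W–X; total weight 5+7+7+10+15 = 44.

44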